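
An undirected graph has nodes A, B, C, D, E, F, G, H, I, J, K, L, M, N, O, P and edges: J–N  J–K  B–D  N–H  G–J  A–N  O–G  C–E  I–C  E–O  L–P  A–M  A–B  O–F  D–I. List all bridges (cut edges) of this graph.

A-M, F-O, H-N, J-K, L-P

The edges on the cycle A-B-D-I-C-E-O-G-J-N-A are not bridges since each lies on that cycle.
But removing J–K disconnects J from K; removing A–M disconnects A from M; removing F–O disconnects F from O; removing L–P disconnects L from P — these are bridges.
In total 5 edges are bridges.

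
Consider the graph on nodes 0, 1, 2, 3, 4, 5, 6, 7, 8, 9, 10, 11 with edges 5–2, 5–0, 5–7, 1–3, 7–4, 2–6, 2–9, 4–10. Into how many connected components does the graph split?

4

8 is isolated — a component by itself.
11 is isolated — a component by itself.
Starting from 1 we can reach 1, 3. That is one component of size 2.
Starting from 0 we can reach 0, 2, 4, 5, 6, 7, 9, 10. That is one component of size 8.
Total: 4 components.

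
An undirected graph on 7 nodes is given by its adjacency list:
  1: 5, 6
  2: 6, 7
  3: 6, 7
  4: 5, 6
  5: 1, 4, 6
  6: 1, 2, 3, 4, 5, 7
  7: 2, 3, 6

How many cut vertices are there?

Removing 6 increases the component count from 1 to 2, so 6 is a cut vertex.
By contrast removing 2 leaves 1 component; it is not a cut vertex. No other vertex is a cut vertex either.

1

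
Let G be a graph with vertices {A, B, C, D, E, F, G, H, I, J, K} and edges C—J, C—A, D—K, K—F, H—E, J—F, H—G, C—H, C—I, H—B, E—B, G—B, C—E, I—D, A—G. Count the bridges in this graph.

0

The edges on the cycle C-I-D-K-F-J-C are not bridges since each lies on that cycle.
Every edge lies on some cycle, so there are no bridges.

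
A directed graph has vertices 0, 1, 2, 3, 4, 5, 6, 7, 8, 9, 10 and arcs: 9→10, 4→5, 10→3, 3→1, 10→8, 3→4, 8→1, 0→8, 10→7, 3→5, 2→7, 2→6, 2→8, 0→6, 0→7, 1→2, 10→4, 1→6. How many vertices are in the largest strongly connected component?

3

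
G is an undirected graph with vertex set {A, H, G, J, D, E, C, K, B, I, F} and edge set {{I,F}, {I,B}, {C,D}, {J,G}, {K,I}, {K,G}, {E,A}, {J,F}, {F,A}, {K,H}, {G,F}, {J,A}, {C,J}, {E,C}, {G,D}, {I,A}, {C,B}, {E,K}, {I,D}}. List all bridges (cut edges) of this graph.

The edges on the cycle E-K-I-A-E are not bridges since each lies on that cycle.
But removing H—K disconnects H from K — this is a bridge.

H-K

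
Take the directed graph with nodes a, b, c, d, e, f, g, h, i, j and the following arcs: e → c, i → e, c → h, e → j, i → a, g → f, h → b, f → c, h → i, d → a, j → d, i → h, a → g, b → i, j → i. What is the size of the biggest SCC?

10

{a, b, c, d, e, f, g, h, i, j} are all mutually reachable — one SCC of size 10.
The largest has 10 vertices.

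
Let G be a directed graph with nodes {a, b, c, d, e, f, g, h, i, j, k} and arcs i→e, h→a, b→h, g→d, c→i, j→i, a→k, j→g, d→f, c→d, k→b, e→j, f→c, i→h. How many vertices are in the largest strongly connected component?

7

{c, d, e, f, g, i, j} are all mutually reachable — one SCC of size 7.
{a, b, h, k} are all mutually reachable — one SCC of size 4.
The largest has 7 vertices.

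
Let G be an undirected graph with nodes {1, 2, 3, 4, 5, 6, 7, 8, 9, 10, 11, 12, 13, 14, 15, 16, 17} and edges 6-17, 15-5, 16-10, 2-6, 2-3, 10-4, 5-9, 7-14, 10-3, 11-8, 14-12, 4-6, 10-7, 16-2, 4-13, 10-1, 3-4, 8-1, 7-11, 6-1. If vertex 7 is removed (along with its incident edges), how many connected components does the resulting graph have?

3

With 7 gone, the remaining components are: {12, 14}; {5, 9, 15}; {1, 2, 3, 4, 6, 8, 10, 11, 13, 16, 17}.
That is 3 components.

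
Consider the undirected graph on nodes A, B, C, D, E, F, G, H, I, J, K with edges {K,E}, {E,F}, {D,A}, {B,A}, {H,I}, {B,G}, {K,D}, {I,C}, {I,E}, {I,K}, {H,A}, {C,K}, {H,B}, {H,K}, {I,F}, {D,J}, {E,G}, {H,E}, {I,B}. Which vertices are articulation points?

Removing D increases the component count from 1 to 2, so D is a cut vertex.
By contrast removing A leaves 1 component; it is not a cut vertex. No other vertex is a cut vertex either.

D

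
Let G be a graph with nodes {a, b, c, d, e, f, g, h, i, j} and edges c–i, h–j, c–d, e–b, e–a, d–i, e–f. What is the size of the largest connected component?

4

g is isolated — a component by itself.
Starting from h we can reach h, j. That is one component of size 2.
Starting from c we can reach c, d, i. That is one component of size 3.
Starting from a we can reach a, b, e, f. That is one component of size 4.
The largest has 4 vertices.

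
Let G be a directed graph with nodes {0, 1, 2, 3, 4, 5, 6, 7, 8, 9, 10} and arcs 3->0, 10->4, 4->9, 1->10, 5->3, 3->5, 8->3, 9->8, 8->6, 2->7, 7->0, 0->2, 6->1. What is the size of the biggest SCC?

6

{1, 4, 6, 8, 9, 10} are all mutually reachable — one SCC of size 6.
{0, 2, 7} are all mutually reachable — one SCC of size 3.
{3, 5} are all mutually reachable — one SCC of size 2.
The largest has 6 vertices.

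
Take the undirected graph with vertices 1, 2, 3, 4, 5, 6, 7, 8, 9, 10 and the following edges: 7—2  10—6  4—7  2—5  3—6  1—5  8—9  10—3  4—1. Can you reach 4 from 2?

Yes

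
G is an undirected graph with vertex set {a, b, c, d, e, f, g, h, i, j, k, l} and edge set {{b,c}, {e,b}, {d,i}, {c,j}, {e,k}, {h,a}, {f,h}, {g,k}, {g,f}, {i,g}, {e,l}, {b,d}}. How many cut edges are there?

6

The edges on the cycle e-b-d-i-g-k-e are not bridges since each lies on that cycle.
But removing b—c disconnects b from c; removing g—f disconnects g from f; removing h—a disconnects h from a; removing c—j disconnects c from j — these are bridges.
In total 6 edges are bridges.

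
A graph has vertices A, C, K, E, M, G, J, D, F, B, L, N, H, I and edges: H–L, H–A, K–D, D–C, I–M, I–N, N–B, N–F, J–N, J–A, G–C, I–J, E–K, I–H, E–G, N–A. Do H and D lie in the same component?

No

The component containing H is {A, B, F, H, I, J, L, M, N}, and D is not in it.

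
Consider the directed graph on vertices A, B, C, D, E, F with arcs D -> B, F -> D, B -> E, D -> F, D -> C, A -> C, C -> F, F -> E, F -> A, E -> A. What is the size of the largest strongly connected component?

6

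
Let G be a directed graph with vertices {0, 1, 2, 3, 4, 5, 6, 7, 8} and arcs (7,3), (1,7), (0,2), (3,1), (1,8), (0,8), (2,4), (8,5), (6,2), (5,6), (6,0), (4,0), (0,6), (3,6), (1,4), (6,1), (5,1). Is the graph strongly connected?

Yes

From 4 we can reach every vertex (0, 1, 2, 3, 4, 5, 6, 7, 8), and every vertex can reach 4 (0, 1, 2, 3, 4, 5, 6, 7, 8). So the whole graph is one strongly connected component.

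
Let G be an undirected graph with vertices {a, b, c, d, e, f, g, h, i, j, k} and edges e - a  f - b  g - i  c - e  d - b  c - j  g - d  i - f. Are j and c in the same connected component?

Yes

From j we can reach a, c, e, j, which includes c.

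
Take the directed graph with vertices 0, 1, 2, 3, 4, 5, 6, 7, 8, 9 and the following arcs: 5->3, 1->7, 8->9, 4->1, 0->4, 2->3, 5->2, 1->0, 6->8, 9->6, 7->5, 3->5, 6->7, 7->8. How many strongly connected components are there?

{6, 7, 8, 9} are all mutually reachable — one SCC of size 4.
{0, 1, 4} are all mutually reachable — one SCC of size 3.
{2, 3, 5} are all mutually reachable — one SCC of size 3.
That gives 3 strongly connected components.

3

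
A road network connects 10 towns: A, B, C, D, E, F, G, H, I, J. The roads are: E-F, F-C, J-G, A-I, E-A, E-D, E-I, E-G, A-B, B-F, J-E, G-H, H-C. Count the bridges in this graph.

The edges on the cycle E-A-B-F-E are not bridges since each lies on that cycle.
But removing E-D disconnects E from D — this is a bridge.

1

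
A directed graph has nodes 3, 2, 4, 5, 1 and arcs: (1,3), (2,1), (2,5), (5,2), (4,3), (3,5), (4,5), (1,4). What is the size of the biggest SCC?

{1, 2, 3, 4, 5} are all mutually reachable — one SCC of size 5.
The largest has 5 vertices.

5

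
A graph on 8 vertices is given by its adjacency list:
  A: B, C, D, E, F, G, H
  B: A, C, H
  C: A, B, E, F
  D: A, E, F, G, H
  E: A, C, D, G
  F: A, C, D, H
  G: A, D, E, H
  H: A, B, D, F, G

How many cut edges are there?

0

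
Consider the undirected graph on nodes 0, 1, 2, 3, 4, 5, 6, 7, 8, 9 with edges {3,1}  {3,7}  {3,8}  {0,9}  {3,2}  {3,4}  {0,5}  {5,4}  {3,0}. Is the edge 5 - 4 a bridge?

After removing 5 - 4, the path 5-0-3-4 still connects them, so the edge is not a bridge.

No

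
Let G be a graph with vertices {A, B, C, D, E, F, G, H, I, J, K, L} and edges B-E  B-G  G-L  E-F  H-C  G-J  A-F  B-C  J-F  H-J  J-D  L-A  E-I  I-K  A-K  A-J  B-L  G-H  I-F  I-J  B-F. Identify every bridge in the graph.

The edges on the cycle B-G-H-C-B are not bridges since each lies on that cycle.
But removing J-D disconnects J from D — this is a bridge.

D-J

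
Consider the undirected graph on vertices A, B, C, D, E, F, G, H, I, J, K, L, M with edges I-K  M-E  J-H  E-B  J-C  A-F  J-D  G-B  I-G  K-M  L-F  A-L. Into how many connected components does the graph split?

3

Starting from A we can reach A, F, L. That is one component of size 3.
Starting from C we can reach C, D, H, J. That is one component of size 4.
Starting from B we can reach B, E, G, I, K, M. That is one component of size 6.
Total: 3 components.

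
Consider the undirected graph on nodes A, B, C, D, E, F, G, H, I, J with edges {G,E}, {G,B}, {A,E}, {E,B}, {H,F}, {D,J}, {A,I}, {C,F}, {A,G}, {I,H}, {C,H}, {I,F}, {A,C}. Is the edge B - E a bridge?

After removing B - E, the path B-G-E still connects them, so the edge is not a bridge.

No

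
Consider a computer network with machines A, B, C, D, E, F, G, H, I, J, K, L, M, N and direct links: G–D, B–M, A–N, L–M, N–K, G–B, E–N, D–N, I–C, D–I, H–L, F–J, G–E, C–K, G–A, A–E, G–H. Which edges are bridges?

F-J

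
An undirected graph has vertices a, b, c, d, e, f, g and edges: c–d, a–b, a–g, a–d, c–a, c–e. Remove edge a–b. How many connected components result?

Before removal there are 2 components.
a–b is a bridge — removing it separates a's side from b's side.
After removal: 3 components.

3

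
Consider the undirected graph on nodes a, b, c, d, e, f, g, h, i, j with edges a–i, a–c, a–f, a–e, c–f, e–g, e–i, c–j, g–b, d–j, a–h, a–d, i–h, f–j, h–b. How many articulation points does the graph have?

Removing a increases the component count from 1 to 2, so a is a cut vertex.
By contrast removing c leaves 1 component; it is not a cut vertex. No other vertex is a cut vertex either.

1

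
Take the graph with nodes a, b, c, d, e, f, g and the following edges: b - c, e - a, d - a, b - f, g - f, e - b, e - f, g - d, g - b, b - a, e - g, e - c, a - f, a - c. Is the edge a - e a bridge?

After removing a - e, the path a-f-e still connects them, so the edge is not a bridge.

No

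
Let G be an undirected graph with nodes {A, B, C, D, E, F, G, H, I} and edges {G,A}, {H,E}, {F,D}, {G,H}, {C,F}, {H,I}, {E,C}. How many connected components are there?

2

B is isolated — a component by itself.
Starting from A we can reach A, C, D, E, F, G, H, I. That is one component of size 8.
Total: 2 components.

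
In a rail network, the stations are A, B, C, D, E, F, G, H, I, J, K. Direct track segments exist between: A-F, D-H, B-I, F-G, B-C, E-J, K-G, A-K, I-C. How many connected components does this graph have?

Starting from D we can reach D, H. That is one component of size 2.
Starting from E we can reach E, J. That is one component of size 2.
Starting from B we can reach B, C, I. That is one component of size 3.
Starting from A we can reach A, F, G, K. That is one component of size 4.
Total: 4 components.

4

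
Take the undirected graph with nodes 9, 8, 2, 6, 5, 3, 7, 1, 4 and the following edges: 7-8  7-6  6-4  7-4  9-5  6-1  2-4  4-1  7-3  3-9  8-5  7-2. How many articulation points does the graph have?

Removing 7 increases the component count from 1 to 2, so 7 is a cut vertex.
By contrast removing 2 leaves 1 component; it is not a cut vertex. No other vertex is a cut vertex either.

1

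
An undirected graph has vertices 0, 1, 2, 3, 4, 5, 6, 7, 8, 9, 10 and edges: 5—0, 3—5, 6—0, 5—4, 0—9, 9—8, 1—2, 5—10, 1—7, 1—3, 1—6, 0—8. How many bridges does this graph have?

4

The edges on the cycle 1-3-5-0-6-1 are not bridges since each lies on that cycle.
But removing 10—5 disconnects 10 from 5; removing 4—5 disconnects 4 from 5; removing 1—7 disconnects 1 from 7; removing 1—2 disconnects 1 from 2 — these are bridges.
That makes 4 bridges.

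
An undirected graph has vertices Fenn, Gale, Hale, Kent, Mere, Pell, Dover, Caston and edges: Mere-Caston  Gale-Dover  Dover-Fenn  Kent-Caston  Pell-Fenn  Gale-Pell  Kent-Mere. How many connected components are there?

3

Hale is isolated — a component by itself.
Starting from Kent we can reach Kent, Mere, Caston. That is one component of size 3.
Starting from Fenn we can reach Fenn, Gale, Pell, Dover. That is one component of size 4.
Total: 3 components.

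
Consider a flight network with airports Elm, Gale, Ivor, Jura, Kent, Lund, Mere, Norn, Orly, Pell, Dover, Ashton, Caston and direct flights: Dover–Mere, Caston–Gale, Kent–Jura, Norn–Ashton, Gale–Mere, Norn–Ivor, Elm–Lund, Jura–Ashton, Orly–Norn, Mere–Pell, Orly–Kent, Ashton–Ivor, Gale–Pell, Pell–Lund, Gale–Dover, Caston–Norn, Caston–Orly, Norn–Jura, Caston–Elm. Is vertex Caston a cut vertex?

Yes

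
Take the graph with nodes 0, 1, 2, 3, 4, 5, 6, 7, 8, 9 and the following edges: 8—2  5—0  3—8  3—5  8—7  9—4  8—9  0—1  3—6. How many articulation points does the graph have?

5

Removing 0 increases the component count from 1 to 2, so 0 is a cut vertex.
Removing 3 increases the component count from 1 to 3, so 3 is a cut vertex.
Removing 5 increases the component count from 1 to 2, so 5 is a cut vertex.
Likewise 8, 9 are cut vertices.
By contrast removing 6 leaves 1 component; it is not a cut vertex. No other vertex is a cut vertex either.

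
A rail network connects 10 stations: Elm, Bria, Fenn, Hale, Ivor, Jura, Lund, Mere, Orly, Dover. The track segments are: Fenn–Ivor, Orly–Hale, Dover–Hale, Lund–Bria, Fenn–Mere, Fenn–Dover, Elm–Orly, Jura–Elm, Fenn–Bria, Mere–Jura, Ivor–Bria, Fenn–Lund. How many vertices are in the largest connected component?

10

Starting from Elm we can reach Elm, Bria, Fenn, Hale, Ivor, Jura, Lund, Mere, Orly, Dover. That is one component of size 10.
The largest has 10 vertices.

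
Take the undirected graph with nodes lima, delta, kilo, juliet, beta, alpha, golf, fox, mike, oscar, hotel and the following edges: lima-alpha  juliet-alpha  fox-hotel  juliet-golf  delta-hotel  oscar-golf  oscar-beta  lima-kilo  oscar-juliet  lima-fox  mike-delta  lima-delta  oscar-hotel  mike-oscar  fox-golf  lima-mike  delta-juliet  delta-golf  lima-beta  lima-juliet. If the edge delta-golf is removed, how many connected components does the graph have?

1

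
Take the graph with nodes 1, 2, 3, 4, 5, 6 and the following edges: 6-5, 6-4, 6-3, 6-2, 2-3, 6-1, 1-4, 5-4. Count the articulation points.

Removing 6 increases the component count from 1 to 2, so 6 is a cut vertex.
By contrast removing 4 leaves 1 component; it is not a cut vertex. No other vertex is a cut vertex either.

1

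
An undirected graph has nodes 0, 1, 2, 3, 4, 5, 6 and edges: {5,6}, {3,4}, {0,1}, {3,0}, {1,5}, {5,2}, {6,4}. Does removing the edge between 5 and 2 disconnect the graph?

Yes

Removing 5–2 leaves no path between 5 and 2: the component count goes from 1 to 2. So it is a bridge.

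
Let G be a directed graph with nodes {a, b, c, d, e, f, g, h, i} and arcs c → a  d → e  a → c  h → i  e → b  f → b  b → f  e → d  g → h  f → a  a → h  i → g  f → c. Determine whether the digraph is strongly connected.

There is no directed path from c to e, so the graph is not strongly connected.

No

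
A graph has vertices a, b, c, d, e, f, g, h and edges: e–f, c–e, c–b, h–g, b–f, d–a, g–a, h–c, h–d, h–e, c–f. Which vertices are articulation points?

h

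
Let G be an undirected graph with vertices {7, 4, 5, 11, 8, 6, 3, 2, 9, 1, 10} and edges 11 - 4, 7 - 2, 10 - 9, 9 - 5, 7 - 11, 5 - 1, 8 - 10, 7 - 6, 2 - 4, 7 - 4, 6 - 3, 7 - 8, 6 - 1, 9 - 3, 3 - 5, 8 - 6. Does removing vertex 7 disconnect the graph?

Yes

Deleting 7 raises the number of components from 1 to 2, so 7 is a cut vertex.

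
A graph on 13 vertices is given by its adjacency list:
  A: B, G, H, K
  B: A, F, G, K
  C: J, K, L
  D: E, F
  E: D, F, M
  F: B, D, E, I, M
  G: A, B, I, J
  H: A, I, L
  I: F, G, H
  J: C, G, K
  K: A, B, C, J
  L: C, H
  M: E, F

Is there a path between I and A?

From I we can reach A, B, C, D, E, F, G, H, I, J, K, L, M, which includes A.

Yes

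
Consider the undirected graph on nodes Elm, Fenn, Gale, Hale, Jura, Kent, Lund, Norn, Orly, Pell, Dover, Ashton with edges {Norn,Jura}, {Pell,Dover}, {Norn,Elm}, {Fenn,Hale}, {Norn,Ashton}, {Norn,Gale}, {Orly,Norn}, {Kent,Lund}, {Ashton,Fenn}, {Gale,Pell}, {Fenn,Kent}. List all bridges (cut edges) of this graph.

removing Ashton–Norn disconnects Ashton from Norn; removing Fenn–Kent disconnects Fenn from Kent; removing Norn–Jura disconnects Norn from Jura; removing Orly–Norn disconnects Orly from Norn — these are bridges.
In total 11 edges are bridges.

Ashton-Fenn, Ashton-Norn, Dover-Pell, Elm-Norn, Fenn-Hale, Fenn-Kent, Gale-Norn, Gale-Pell, Jura-Norn, Kent-Lund, Norn-Orly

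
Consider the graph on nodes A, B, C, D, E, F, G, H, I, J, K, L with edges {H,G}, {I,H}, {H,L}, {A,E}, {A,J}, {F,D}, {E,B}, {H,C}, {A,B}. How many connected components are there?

4

K is isolated — a component by itself.
Starting from D we can reach D, F. That is one component of size 2.
Starting from A we can reach A, B, E, J. That is one component of size 4.
Starting from C we can reach C, G, H, I, L. That is one component of size 5.
Total: 4 components.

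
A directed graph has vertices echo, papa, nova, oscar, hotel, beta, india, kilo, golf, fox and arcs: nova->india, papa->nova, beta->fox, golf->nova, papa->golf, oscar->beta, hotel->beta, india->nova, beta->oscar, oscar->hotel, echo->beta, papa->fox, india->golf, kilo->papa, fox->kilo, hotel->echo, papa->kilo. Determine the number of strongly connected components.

{beta, echo, hotel, oscar} are all mutually reachable — one SCC of size 4.
{fox, kilo, papa} are all mutually reachable — one SCC of size 3.
{golf, nova, india} are all mutually reachable — one SCC of size 3.
That gives 3 strongly connected components.

3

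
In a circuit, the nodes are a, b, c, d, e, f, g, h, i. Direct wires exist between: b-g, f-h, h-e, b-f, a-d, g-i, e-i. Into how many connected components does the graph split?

3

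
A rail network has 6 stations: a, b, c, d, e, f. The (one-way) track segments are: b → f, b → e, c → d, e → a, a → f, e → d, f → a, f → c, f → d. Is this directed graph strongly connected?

There is no directed path from c to b, so the graph is not strongly connected.

No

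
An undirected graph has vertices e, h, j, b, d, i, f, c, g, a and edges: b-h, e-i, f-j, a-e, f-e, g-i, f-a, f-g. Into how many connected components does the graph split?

c is isolated — a component by itself.
d is isolated — a component by itself.
Starting from b we can reach b, h. That is one component of size 2.
Starting from a we can reach a, e, f, g, i, j. That is one component of size 6.
Total: 4 components.

4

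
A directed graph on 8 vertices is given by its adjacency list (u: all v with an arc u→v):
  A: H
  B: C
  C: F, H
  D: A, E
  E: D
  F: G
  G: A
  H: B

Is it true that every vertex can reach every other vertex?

No

There is no directed path from C to D, so the graph is not strongly connected.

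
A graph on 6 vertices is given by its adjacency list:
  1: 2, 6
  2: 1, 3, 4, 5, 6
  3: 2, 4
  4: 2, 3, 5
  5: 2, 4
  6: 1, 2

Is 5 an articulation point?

Deleting 5 leaves 1 component (was 1) (its neighbors 2, 4 remain connected to each other), so 5 is not a cut vertex.

No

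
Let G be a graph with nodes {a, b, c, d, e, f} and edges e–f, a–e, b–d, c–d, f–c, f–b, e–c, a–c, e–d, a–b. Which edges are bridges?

The edges on the cycle e-f-c-e are not bridges since each lies on that cycle.
Every edge lies on some cycle, so there are no bridges.

none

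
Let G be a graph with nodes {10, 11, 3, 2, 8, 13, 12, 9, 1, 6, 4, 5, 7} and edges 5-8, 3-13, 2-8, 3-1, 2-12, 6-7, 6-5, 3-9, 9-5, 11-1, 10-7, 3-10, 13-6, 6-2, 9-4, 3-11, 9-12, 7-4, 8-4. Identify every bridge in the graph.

none

The edges on the cycle 3-11-1-3 are not bridges since each lies on that cycle.
Every edge lies on some cycle, so there are no bridges.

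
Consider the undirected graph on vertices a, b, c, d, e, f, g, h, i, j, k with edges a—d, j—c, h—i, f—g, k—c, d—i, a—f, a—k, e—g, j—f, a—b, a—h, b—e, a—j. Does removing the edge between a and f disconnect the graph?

No

After removing a—f, the path a-j-f still connects them, so the edge is not a bridge.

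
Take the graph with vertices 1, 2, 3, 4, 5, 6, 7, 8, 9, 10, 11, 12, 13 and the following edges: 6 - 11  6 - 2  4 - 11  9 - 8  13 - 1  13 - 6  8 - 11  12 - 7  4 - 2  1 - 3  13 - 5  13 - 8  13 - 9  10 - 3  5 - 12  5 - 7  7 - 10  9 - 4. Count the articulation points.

Removing 13 increases the component count from 1 to 2, so 13 is a cut vertex.
By contrast removing 6 leaves 1 component; it is not a cut vertex. No other vertex is a cut vertex either.

1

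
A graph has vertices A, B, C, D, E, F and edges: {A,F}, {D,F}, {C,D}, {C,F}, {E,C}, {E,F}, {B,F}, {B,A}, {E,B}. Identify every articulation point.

Removing E, for instance, still leaves 1 component. No single vertex removal increases the component count — the graph has no articulation points.

none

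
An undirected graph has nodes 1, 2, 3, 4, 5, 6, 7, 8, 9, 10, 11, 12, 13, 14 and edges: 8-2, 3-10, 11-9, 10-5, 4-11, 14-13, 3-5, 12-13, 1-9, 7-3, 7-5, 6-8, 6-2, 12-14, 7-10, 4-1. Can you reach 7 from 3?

From 3 we can reach 3, 5, 7, 10, which includes 7.

Yes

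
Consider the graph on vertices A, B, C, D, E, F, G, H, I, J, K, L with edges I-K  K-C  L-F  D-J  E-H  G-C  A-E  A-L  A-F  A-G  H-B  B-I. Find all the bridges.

D-J

The edges on the cycle A-L-F-A are not bridges since each lies on that cycle.
But removing D-J disconnects D from J — this is a bridge.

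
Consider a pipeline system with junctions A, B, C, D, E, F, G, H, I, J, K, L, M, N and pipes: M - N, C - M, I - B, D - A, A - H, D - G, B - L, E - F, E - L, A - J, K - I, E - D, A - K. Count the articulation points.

4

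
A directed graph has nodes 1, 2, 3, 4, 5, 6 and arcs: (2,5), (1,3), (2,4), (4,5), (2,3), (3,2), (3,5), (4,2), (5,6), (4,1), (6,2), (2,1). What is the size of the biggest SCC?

6

{1, 2, 3, 4, 5, 6} are all mutually reachable — one SCC of size 6.
The largest has 6 vertices.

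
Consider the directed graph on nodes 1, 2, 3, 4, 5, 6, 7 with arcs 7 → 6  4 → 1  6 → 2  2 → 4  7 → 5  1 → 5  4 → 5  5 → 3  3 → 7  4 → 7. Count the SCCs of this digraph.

{1, 2, 3, 4, 5, 6, 7} are all mutually reachable — one SCC of size 7.
That gives 1 strongly connected component.

1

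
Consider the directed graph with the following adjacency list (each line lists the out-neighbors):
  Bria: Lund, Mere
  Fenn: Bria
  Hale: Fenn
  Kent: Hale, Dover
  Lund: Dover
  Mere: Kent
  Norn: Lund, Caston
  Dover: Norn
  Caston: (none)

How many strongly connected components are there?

3

{Bria, Fenn, Hale, Kent, Mere} are all mutually reachable — one SCC of size 5.
{Lund, Norn, Dover} are all mutually reachable — one SCC of size 3.
{Caston} is an SCC by itself.
That gives 3 strongly connected components.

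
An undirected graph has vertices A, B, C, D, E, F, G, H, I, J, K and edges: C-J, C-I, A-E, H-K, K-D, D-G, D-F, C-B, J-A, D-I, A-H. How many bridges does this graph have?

4

The edges on the cycle C-J-A-H-K-D-I-C are not bridges since each lies on that cycle.
But removing G-D disconnects G from D; removing A-E disconnects A from E; removing F-D disconnects F from D; removing C-B disconnects C from B — these are bridges.
That makes 4 bridges.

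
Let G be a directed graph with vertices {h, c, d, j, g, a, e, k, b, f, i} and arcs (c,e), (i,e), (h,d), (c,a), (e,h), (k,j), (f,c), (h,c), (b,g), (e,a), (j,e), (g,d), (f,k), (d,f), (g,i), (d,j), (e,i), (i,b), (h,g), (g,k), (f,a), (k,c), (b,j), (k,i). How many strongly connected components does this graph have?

2

{b, c, d, e, f, g, h, i, j, k} are all mutually reachable — one SCC of size 10.
{a} is an SCC by itself.
That gives 2 strongly connected components.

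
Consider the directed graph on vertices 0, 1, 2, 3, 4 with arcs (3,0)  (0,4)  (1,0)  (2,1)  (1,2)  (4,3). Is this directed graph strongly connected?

No

There is no directed path from 3 to 2, so the graph is not strongly connected.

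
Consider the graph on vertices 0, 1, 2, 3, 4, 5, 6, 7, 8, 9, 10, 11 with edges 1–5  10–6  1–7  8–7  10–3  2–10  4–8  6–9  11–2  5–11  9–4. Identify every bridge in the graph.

10-3

The edges on the cycle 1-5-11-2-10-6-9-4-8-7-1 are not bridges since each lies on that cycle.
But removing 3–10 disconnects 3 from 10 — this is a bridge.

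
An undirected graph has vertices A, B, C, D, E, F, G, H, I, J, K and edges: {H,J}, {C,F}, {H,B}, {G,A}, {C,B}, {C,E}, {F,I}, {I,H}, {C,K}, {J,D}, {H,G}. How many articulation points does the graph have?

Removing C increases the component count from 1 to 3, so C is a cut vertex.
Removing G increases the component count from 1 to 2, so G is a cut vertex.
Removing H increases the component count from 1 to 3, so H is a cut vertex.
Likewise J is a cut vertex.
By contrast removing K leaves 1 component; it is not a cut vertex. No other vertex is a cut vertex either.

4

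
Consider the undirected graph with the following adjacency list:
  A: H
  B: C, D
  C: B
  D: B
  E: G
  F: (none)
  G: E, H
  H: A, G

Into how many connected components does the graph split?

F is isolated — a component by itself.
Starting from B we can reach B, C, D. That is one component of size 3.
Starting from A we can reach A, E, G, H. That is one component of size 4.
Total: 3 components.

3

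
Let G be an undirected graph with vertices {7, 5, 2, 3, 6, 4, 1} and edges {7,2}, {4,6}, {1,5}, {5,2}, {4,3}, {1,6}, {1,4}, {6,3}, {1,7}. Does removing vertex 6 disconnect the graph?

Deleting 6 leaves 1 component (was 1) (its neighbors 1, 3, 4 remain connected to each other), so 6 is not a cut vertex.

No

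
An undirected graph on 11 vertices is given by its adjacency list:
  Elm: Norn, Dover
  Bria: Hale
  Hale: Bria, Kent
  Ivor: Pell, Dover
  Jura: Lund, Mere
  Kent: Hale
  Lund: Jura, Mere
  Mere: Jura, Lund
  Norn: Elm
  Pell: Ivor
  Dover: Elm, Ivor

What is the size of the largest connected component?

5

Starting from Jura we can reach Jura, Lund, Mere. That is one component of size 3.
Starting from Bria we can reach Bria, Hale, Kent. That is one component of size 3.
Starting from Elm we can reach Elm, Ivor, Norn, Pell, Dover. That is one component of size 5.
The largest has 5 vertices.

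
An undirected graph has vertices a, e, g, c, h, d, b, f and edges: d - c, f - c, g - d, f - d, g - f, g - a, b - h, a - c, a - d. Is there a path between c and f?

From c we can reach a, c, d, f, g, which includes f.

Yes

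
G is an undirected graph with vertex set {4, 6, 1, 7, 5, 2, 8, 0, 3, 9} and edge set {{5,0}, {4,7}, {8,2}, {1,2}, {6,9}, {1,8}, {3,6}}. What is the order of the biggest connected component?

3

Starting from 4 we can reach 4, 7. That is one component of size 2.
Starting from 0 we can reach 0, 5. That is one component of size 2.
Starting from 1 we can reach 1, 2, 8. That is one component of size 3.
Starting from 3 we can reach 3, 6, 9. That is one component of size 3.
The largest has 3 vertices.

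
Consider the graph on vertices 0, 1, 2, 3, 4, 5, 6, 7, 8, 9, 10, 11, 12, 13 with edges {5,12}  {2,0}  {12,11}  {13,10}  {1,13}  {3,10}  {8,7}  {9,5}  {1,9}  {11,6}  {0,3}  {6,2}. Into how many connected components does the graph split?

3

4 is isolated — a component by itself.
Starting from 7 we can reach 7, 8. That is one component of size 2.
Starting from 0 we can reach 0, 1, 2, 3, 5, 6, 9, 10, 11, 12, 13. That is one component of size 11.
Total: 3 components.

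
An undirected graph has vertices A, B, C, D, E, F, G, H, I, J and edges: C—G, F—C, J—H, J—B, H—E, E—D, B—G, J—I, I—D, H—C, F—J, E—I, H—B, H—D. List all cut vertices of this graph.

Removing D, for instance, still leaves 2 components. No single vertex removal increases the component count — the graph has no articulation points.

none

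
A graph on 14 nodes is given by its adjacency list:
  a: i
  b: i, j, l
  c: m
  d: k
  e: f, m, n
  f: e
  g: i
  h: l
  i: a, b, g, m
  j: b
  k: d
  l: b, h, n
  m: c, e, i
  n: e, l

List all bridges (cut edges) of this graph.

a-i, b-j, c-m, d-k, e-f, g-i, h-l

The edges on the cycle i-b-l-n-e-m-i are not bridges since each lies on that cycle.
But removing h-l disconnects h from l; removing c-m disconnects c from m; removing b-j disconnects b from j; removing e-f disconnects e from f — these are bridges.
In total 7 edges are bridges.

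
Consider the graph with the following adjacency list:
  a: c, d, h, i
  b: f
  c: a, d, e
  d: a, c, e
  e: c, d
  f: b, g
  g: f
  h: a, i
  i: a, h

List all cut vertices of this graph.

a, f

Removing a increases the component count from 2 to 3, so a is a cut vertex.
Removing f increases the component count from 2 to 3, so f is a cut vertex.
By contrast removing b leaves 2 components; it is not a cut vertex. No other vertex is a cut vertex either.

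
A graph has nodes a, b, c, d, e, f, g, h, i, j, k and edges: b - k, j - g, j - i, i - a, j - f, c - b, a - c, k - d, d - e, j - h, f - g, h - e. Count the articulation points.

1

Removing j increases the component count from 1 to 2, so j is a cut vertex.
By contrast removing f leaves 1 component; it is not a cut vertex. No other vertex is a cut vertex either.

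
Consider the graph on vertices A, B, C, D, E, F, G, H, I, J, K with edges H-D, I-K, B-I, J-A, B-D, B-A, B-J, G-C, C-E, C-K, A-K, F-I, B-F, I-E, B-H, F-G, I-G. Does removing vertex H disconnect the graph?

No

Deleting H leaves 1 component (was 1) (its neighbors B, D remain connected to each other), so H is not a cut vertex.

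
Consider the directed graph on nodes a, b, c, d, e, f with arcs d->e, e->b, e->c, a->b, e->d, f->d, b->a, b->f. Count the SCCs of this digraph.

{a, b, d, e, f} are all mutually reachable — one SCC of size 5.
{c} is an SCC by itself.
That gives 2 strongly connected components.

2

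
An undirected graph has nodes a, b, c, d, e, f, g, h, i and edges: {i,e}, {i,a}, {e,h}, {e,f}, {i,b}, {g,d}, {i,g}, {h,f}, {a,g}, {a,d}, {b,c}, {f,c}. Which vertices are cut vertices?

i

Removing i increases the component count from 1 to 2, so i is a cut vertex.
By contrast removing c leaves 1 component; it is not a cut vertex. No other vertex is a cut vertex either.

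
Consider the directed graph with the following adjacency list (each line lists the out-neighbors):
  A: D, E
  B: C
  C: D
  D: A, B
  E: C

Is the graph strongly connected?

Yes

From A we can reach every vertex (A, B, C, D, E), and every vertex can reach A (A, B, C, D, E). So the whole graph is one strongly connected component.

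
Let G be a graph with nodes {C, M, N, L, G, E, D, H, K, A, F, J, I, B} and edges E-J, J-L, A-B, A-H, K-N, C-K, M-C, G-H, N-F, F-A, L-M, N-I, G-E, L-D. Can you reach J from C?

Yes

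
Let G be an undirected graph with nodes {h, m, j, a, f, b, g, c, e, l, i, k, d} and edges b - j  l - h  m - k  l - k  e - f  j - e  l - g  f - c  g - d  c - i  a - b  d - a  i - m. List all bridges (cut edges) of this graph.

h-l

The edges on the cycle l-g-d-a-b-j-e-f-c-i-m-k-l are not bridges since each lies on that cycle.
But removing l - h disconnects l from h — this is a bridge.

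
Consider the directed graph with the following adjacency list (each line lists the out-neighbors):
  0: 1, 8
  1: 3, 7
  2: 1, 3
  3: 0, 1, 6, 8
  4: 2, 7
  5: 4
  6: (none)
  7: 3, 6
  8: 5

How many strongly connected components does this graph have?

{0, 1, 2, 3, 4, 5, 7, 8} are all mutually reachable — one SCC of size 8.
{6} is an SCC by itself.
That gives 2 strongly connected components.

2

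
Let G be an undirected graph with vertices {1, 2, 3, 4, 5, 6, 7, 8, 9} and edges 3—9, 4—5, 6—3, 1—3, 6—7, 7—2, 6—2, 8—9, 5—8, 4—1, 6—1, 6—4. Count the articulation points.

Removing 6 increases the component count from 1 to 2, so 6 is a cut vertex.
By contrast removing 4 leaves 1 component; it is not a cut vertex. No other vertex is a cut vertex either.

1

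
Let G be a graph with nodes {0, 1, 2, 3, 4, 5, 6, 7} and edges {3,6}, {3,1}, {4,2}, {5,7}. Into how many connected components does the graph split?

0 is isolated — a component by itself.
Starting from 2 we can reach 2, 4. That is one component of size 2.
Starting from 5 we can reach 5, 7. That is one component of size 2.
Starting from 1 we can reach 1, 3, 6. That is one component of size 3.
Total: 4 components.

4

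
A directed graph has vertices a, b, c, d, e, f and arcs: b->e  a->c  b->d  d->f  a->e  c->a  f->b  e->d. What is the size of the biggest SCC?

{b, d, e, f} are all mutually reachable — one SCC of size 4.
{a, c} are all mutually reachable — one SCC of size 2.
The largest has 4 vertices.

4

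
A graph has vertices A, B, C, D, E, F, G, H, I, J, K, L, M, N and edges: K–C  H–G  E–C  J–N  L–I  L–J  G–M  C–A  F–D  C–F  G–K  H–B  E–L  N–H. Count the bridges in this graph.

6

The edges on the cycle E-L-J-N-H-G-K-C-E are not bridges since each lies on that cycle.
But removing A–C disconnects A from C; removing F–D disconnects F from D; removing F–C disconnects F from C; removing L–I disconnects L from I — these are bridges.
In total 6 edges are bridges.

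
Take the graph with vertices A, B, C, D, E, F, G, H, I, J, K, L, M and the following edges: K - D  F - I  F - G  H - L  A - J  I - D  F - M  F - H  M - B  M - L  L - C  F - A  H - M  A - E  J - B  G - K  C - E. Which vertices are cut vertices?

Removing F increases the component count from 1 to 2, so F is a cut vertex.
By contrast removing C leaves 1 component; it is not a cut vertex. No other vertex is a cut vertex either.

F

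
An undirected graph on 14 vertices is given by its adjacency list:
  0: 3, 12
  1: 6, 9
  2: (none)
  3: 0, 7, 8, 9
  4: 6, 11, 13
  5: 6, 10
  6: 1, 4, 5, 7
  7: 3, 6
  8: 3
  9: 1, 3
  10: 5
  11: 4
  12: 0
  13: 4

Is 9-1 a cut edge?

After removing 9-1, the path 9-3-7-6-1 still connects them, so the edge is not a bridge.

No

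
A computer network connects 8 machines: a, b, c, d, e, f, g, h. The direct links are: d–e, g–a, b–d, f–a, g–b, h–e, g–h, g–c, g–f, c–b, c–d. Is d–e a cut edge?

No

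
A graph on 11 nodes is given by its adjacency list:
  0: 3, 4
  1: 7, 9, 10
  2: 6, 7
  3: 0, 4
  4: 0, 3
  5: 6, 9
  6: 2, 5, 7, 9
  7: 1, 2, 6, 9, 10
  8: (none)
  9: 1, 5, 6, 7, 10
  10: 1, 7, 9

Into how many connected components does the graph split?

8 is isolated — a component by itself.
Starting from 0 we can reach 0, 3, 4. That is one component of size 3.
Starting from 1 we can reach 1, 2, 5, 6, 7, 9, 10. That is one component of size 7.
Total: 3 components.

3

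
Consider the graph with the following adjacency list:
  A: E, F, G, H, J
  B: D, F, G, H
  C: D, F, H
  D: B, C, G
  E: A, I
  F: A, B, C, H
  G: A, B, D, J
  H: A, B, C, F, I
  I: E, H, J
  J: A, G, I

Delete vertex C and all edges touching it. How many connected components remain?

1

With C gone, the remaining components are: {A, B, D, E, F, G, H, I, J}.
That is 1 component.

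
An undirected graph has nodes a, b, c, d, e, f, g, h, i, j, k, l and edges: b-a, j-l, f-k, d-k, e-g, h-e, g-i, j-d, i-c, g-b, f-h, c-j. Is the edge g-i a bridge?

No

After removing g-i, the path g-e-h-f-k-d-j-c-i still connects them, so the edge is not a bridge.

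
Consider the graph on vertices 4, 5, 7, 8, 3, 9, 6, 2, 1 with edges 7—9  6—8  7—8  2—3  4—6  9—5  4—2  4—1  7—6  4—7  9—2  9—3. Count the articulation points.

Removing 4 increases the component count from 1 to 2, so 4 is a cut vertex.
Removing 9 increases the component count from 1 to 2, so 9 is a cut vertex.
By contrast removing 3 leaves 1 component; it is not a cut vertex. No other vertex is a cut vertex either.

2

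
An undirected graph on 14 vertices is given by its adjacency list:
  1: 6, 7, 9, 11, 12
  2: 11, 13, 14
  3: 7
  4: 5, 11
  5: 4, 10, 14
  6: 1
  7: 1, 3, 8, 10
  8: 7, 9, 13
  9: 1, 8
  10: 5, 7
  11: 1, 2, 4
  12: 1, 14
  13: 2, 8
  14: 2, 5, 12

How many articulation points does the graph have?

Removing 1 increases the component count from 1 to 2, so 1 is a cut vertex.
Removing 7 increases the component count from 1 to 2, so 7 is a cut vertex.
By contrast removing 4 leaves 1 component; it is not a cut vertex. No other vertex is a cut vertex either.

2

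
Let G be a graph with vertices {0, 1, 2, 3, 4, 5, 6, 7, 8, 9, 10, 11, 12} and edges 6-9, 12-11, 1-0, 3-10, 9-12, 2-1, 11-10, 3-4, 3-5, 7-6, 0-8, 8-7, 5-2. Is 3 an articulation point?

Yes

Deleting 3 raises the number of components from 1 to 2, so 3 is a cut vertex.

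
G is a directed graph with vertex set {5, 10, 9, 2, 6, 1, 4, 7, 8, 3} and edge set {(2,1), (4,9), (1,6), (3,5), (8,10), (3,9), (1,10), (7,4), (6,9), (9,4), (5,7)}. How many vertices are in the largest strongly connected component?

{4, 9} are all mutually reachable — one SCC of size 2.
{3} is an SCC by itself.
{10} is an SCC by itself.
{1} is an SCC by itself.
{7} is an SCC by itself.
(and 4 more singleton SCCs)
The largest has 2 vertices.

2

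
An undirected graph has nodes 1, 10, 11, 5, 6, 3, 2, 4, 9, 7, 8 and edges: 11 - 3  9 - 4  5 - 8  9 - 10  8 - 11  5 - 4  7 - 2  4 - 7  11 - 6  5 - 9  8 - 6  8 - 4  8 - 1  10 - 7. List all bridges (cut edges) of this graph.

The edges on the cycle 5-9-10-7-4-8-5 are not bridges since each lies on that cycle.
But removing 11 - 3 disconnects 11 from 3; removing 2 - 7 disconnects 2 from 7; removing 1 - 8 disconnects 1 from 8 — these are bridges.

1-8, 11-3, 2-7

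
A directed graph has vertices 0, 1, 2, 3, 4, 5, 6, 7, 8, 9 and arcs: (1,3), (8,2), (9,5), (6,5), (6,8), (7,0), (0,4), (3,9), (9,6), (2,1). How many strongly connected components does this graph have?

5

{1, 2, 3, 6, 8, 9} are all mutually reachable — one SCC of size 6.
{5} is an SCC by itself.
{0} is an SCC by itself.
{7} is an SCC by itself.
{4} is an SCC by itself.
That gives 5 strongly connected components.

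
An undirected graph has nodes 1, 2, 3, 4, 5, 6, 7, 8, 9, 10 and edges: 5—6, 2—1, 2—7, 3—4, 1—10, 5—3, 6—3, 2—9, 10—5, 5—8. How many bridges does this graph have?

7

The edges on the cycle 5-6-3-5 are not bridges since each lies on that cycle.
But removing 9—2 disconnects 9 from 2; removing 1—10 disconnects 1 from 10; removing 8—5 disconnects 8 from 5; removing 4—3 disconnects 4 from 3 — these are bridges.
In total 7 edges are bridges.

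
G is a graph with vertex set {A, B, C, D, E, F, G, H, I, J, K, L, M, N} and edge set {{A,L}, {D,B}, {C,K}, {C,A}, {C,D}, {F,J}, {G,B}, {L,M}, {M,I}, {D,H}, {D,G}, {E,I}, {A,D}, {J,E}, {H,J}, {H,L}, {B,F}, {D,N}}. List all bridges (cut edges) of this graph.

C-K, D-N

The edges on the cycle C-A-D-C are not bridges since each lies on that cycle.
But removing D–N disconnects D from N; removing C–K disconnects C from K — these are bridges.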